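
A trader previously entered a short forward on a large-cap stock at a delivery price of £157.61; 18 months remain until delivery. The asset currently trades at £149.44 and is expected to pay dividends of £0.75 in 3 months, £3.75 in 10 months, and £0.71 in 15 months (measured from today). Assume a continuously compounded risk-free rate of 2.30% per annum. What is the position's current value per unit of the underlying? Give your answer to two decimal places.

£7.94

PV(remaining dividends) I = 0.75·e^(−0.0230·3/12) + 3.75·e^(−0.0230·10/12) + 0.71·e^(−0.0230·15/12) = 5.1144
Current forward F = (S − I)·e^(rT) = (149.44 − 5.1144)·e^(0.0230·18/12) = 144.3256 × 1.035102 = 149.3917
Value (long) = (F − K)·e^(−rT) = (149.3917 − 157.61) × 0.966088 = -7.9396
Short position value = −(long value) = £7.94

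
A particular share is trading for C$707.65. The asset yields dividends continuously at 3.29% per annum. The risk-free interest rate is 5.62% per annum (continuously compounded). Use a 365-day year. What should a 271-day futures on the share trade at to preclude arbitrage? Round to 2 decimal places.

C$720.00

F = S·e^((r − q)T) = 707.65 · e^((0.0562 − 0.0329) × 271/365)
= 707.65 · e^0.017299 = 707.65 × 1.017449
F = C$720.00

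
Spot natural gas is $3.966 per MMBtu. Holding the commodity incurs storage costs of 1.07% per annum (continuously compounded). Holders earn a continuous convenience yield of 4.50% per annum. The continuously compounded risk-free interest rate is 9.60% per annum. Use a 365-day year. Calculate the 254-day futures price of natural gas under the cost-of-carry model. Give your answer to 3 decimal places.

$4.140 per MMBtu

Net carry = r + u − y = 0.0960 + 0.0107 − 0.0450 = 0.0617
F = S·e^((r+u−y)T) = 3.966 · e^(0.0617 × 254/365) = 3.966 · e^0.042936
= 3.966 × 1.043871 = $4.140 per MMBtu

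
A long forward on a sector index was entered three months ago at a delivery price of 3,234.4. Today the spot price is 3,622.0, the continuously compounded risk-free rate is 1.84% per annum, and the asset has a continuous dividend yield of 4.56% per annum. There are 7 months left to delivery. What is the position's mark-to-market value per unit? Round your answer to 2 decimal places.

Current fair forward for the remaining 7 months: F = S·e^((r − q)·T), (r − q) = 0.0184 − 0.0456 = -0.0272
F = 3622.0 · e^(-0.0272 × 7/12) = 3622.0 × 0.98425855 = 3564.9845
Value of long forward = (F − K)·e^(−rT) = (3564.9845 − 3234.4) · e^(−0.0184·7/12)
= 330.5845 × 0.98932406 = 327.06

327.06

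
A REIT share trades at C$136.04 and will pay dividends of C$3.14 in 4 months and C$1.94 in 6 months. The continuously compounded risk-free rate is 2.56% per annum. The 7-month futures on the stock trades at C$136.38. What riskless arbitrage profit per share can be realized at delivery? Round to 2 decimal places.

PV(dividends) I = 3.14·e^(−0.0256·4/12) + 1.94·e^(−0.0256·6/12) = 5.0286
Fair futures F* = (S − I)·e^(rT) = (136.04 − 5.0286)·e^0.014933 = 131.0114 × 1.015045 = 132.9825
Market C$136.38 > fair 132.9825: forward overpriced → cash-and-carry (borrow at r, buy the stock and collect the dividends, short the forward).
Profit at T = |F_mkt − F*| = |136.38 − 132.9825| = C$3.40 per share

C$3.40 per share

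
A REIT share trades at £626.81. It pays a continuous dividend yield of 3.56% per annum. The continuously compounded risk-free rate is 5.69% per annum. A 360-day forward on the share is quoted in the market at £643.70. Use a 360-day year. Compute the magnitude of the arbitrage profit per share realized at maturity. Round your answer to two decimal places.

£3.40 per share

Fair forward: F* = S·e^(carry·T), with carry = (r − q) = 0.0569 − 0.0356 = 0.0213
F* = 626.81 · e^(0.0213 × 360/360) = 626.81 · e^0.021300 = 626.81 × 1.021528 = £640.3040
Market £643.70 > fair £640.3040: forward overpriced → cash-and-carry (buy spot, short the forward).
At maturity, profit = |F_mkt − F*| = |643.70 − 640.3040| = £3.40 per share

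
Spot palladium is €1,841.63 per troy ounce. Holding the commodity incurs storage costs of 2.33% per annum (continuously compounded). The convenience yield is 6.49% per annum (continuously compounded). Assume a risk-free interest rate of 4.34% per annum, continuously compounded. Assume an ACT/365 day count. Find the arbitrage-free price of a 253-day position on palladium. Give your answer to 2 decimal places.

€1,843.93 per troy ounce

Net carry = r + u − y = 0.0434 + 0.0233 − 0.0649 = 0.0018
F = S·e^((r+u−y)T) = 1841.63 · e^(0.0018 × 253/365) = 1841.63 · e^0.00124767
= 1841.63 × 1.00124845 = €1,843.93 per troy ounce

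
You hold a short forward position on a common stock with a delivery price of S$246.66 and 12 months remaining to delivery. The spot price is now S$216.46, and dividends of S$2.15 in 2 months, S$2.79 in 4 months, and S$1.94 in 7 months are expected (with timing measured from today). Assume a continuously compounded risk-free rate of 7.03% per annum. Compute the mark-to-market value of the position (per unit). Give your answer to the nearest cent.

S$20.17

PV(remaining dividends) I = 2.15·e^(−0.0703·2/12) + 2.79·e^(−0.0703·4/12) + 1.94·e^(−0.0703·7/12) = 6.7124
Current forward F = (S − I)·e^(rT) = (216.46 − 6.7124)·e^(0.0703·12/12) = 209.7476 × 1.072830 = 225.0235
Value (long) = (F − K)·e^(−rT) = (225.0235 − 246.66) × 0.932114 = -20.1677
Short position value = −(long value) = S$20.17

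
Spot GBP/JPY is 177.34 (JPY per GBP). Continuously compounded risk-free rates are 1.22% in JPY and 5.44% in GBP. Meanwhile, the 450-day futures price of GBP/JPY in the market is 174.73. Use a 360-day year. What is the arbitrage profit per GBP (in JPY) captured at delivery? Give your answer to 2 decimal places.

6.50 per GBP (in JPY)

Fair futures: F* = S·e^(carry·T), with carry = (r_JPY − r_GBP) = 0.0122 − 0.0544 = -0.0422
F* = 177.34 · e^(-0.0422 × 450/360) = 177.34 · e^-0.052750 = 177.34 × 0.948617 = 168.2277
Market 174.73 > fair 168.2277: forward overpriced → cash-and-carry (buy spot, short the forward).
At maturity, profit = |F_mkt − F*| = |174.73 − 168.2277| = 6.50 per GBP (in JPY)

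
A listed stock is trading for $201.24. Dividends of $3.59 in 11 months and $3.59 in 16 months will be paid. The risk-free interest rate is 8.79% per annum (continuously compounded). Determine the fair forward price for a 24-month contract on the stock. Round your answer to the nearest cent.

PV(dividends) I = 3.59·e^(−0.0879·11/12) + 3.59·e^(−0.0879·16/12)
I = 3.3121 + 3.1930 = 6.5051
F = (S − I)·e^(rT) = (201.24 − 6.5051) · e^(0.0879·24/12)
= 194.7349 · e^0.175800 = 194.7349 × 1.192200 = $232.16

$232.16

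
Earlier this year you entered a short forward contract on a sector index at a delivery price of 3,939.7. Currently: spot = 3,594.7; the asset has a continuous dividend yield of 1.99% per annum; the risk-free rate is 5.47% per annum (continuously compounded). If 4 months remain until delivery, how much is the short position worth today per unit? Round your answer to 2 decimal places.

Current fair forward for the remaining 4 months: F = S·e^((r − q)·T), (r − q) = 0.0547 − 0.0199 = 0.0348
F = 3594.7 · e^(0.0348 × 4/12) = 3594.7 × 1.01166754 = 3636.6413
Value of long forward = (F − K)·e^(−rT) = (3636.6413 − 3939.7) · e^(−0.0547·4/12)
= -303.0587 × 0.98193189 = -297.58
Short position value = −(long value) = 297.58

297.58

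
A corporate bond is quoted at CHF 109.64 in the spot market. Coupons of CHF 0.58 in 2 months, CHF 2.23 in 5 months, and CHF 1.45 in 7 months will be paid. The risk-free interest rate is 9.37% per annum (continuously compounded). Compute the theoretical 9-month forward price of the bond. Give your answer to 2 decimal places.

CHF 113.24

PV(coupons) I = 0.58·e^(−0.0937·2/12) + 2.23·e^(−0.0937·5/12) + 1.45·e^(−0.0937·7/12)
I = 0.5710 + 2.1446 + 1.3729 = 4.0885
F = (S − I)·e^(rT) = (109.64 − 4.0885) · e^(0.0937·9/12)
= 105.5515 · e^0.070275 = 105.5515 × 1.072803 = CHF 113.24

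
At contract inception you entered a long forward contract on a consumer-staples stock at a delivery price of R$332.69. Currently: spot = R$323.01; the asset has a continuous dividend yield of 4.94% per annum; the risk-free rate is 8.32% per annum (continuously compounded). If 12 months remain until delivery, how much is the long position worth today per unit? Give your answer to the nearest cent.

Current fair forward for the remaining 12 months: F = S·e^((r − q)·T), (r − q) = 0.0832 − 0.0494 = 0.0338
F = 323.01 · e^(0.0338 × 12/12) = 323.01 × 1.034378 = 334.1144
Value of long forward = (F − K)·e^(−rT) = (334.1144 − 332.69) · e^(−0.0832·12/12)
= 1.4244 × 0.920167 = 1.31

R$1.31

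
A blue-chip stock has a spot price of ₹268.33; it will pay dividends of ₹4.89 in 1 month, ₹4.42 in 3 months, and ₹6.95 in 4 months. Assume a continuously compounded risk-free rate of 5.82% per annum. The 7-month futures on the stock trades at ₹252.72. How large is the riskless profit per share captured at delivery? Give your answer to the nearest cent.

PV(dividends) I = 4.89·e^(−0.0582·1/12) + 4.42·e^(−0.0582·3/12) + 6.95·e^(−0.0582·4/12) = 16.0390
Fair futures F* = (S − I)·e^(rT) = (268.33 − 16.0390)·e^0.033950 = 252.2910 × 1.034533 = 261.0034
Market ₹252.72 < fair 261.0034: forward underpriced → reverse cash-and-carry (short the stock, invest proceeds at r, pay the dividends, go long the forward).
Profit at T = |F_mkt − F*| = |252.72 − 261.0034| = ₹8.28 per share

₹8.28 per share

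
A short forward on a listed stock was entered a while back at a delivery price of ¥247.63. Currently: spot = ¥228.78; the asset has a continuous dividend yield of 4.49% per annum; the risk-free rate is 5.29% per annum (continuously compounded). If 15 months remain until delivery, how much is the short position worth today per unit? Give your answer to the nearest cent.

Current fair forward for the remaining 15 months: F = S·e^((r − q)·T), (r − q) = 0.0529 − 0.0449 = 0.0080
F = 228.78 · e^(0.0080 × 15/12) = 228.78 × 1.010050 = 231.0792
Value of long forward = (F − K)·e^(−rT) = (231.0792 − 247.63) · e^(−0.0529·15/12)
= -16.5508 × 0.936014 = -15.49
Short position value = −(long value) = ¥15.49

¥15.49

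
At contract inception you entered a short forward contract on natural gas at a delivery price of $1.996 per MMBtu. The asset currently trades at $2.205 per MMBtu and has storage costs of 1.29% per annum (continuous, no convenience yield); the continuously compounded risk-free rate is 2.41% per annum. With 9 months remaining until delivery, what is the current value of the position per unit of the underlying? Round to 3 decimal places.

Current fair forward for the remaining 9 months: F = S·e^((r + u)·T), (r + u) = 0.0241 + 0.0129 = 0.0370
F = 2.205 · e^(0.0370 × 9/12) = 2.205 × 1.028139 = 2.2670
Value of long forward = (F − K)·e^(−rT) = (2.2670 − 1.996) · e^(−0.0241·9/12)
= 0.2710 × 0.982087 = 0.266
Short position value = −(long value) = -$0.266

-$0.266 per MMBtu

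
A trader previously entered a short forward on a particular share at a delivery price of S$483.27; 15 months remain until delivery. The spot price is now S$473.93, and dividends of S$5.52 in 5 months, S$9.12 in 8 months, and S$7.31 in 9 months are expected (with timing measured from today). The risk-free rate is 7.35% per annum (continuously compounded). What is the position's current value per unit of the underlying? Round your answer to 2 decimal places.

PV(remaining dividends) I = 5.52·e^(−0.0735·5/12) + 9.12·e^(−0.0735·8/12) + 7.31·e^(−0.0735·9/12) = 20.9553
Current forward F = (S − I)·e^(rT) = (473.93 − 20.9553)·e^(0.0735·15/12) = 452.9747 × 1.096228 = 496.5635
Value (long) = (F − K)·e^(−rT) = (496.5635 − 483.27) × 0.912219 = 12.1266
Short position value = −(long value) = -S$12.13

-S$12.13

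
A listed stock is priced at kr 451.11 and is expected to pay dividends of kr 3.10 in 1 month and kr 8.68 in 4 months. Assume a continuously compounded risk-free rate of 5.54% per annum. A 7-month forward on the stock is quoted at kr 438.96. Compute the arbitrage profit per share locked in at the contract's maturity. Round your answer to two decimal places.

kr 14.98 per share

PV(dividends) I = 3.10·e^(−0.0554·1/12) + 8.68·e^(−0.0554·4/12) = 11.6069
Fair forward F* = (S − I)·e^(rT) = (451.11 − 11.6069)·e^0.032317 = 439.5031 × 1.032845 = 453.9386
Market kr 438.96 < fair 453.9386: forward underpriced → reverse cash-and-carry (short the stock, invest proceeds at r, pay the dividends, go long the forward).
Profit at T = |F_mkt − F*| = |438.96 − 453.9386| = kr 14.98 per share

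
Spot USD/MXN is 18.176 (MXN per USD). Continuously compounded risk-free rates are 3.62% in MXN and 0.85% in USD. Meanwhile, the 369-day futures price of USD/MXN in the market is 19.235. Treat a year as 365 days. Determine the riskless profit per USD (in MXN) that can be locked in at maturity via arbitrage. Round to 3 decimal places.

0.543 per USD (in MXN)

Fair futures: F* = S·e^(carry·T), with carry = (r_MXN − r_USD) = 0.0362 − 0.0085 = 0.0277
F* = 18.176 · e^(0.0277 × 369/365) = 18.176 · e^0.028004 = 18.176 × 1.028400 = 18.6922
Market 19.235 > fair 18.6922: forward overpriced → cash-and-carry (buy spot, short the forward).
At maturity, profit = |F_mkt − F*| = |19.235 − 18.6922| = 0.543 per USD (in MXN)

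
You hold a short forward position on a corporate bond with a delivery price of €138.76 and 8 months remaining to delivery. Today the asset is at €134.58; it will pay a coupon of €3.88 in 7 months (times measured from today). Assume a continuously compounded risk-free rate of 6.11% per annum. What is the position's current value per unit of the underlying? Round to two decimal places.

PV(remaining coupons) I = 3.88·e^(−0.0611·7/12) = 3.7441
Current forward F = (S − I)·e^(rT) = (134.58 − 3.7441)·e^(0.0611·8/12) = 130.8359 × 1.041574 = 136.2753
Value (long) = (F − K)·e^(−rT) = (136.2753 − 138.76) × 0.960085 = -2.3855
Short position value = −(long value) = €2.39

€2.39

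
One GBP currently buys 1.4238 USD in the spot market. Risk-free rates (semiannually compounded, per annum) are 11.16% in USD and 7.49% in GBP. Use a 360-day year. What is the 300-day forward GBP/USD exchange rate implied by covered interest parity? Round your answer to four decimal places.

By covered interest parity, F = S · (1+r_USD/2)^(2T) / (1+r_GBP/2)^(2T)
= 1.4238 × 1.094719 / 1.063193 = 1.4238 × 1.029652
F = 1.4660 USD per GBP

1.4660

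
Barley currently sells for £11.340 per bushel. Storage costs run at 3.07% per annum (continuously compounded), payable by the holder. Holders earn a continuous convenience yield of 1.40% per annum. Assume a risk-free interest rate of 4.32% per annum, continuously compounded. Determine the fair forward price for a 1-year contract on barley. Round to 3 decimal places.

£12.040 per bushel

Net carry = r + u − y = 0.0432 + 0.0307 − 0.0140 = 0.0599
F = S·e^((r+u−y)T) = 11.340 · e^(0.0599 × 1) = 11.340 · e^0.059900
= 11.340 × 1.061730 = £12.040 per bushel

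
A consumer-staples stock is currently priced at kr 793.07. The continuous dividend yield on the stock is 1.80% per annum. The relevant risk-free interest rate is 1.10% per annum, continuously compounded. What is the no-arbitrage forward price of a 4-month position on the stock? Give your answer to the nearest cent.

kr 791.22

F = S·e^((r − q)T) = 793.07 · e^((0.0110 − 0.0180) × 4/12)
= 793.07 · e^-0.002333 = 793.07 × 0.997670
F = kr 791.22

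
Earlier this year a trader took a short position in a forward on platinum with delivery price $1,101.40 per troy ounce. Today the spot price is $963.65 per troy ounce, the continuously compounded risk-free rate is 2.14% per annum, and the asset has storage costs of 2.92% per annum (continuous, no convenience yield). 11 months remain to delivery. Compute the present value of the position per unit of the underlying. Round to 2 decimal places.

Current fair forward for the remaining 11 months: F = S·e^((r + u)·T), (r + u) = 0.0214 + 0.0292 = 0.0506
F = 963.65 · e^(0.0506 × 11/12) = 963.65 × 1.047476 = 1009.4002
Value of long forward = (F − K)·e^(−rT) = (1009.4002 − 1101.40) · e^(−0.0214·11/12)
= -91.9998 × 0.980574 = -90.21
Short position value = −(long value) = $90.21

$90.21 per troy ounce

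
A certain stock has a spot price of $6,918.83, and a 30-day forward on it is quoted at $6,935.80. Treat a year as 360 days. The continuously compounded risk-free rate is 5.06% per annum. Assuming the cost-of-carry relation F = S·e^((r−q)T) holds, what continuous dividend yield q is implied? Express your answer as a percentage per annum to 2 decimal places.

From F = S·e^((r−q)T): (r − q) = ln(F/S)/T
ln(6935.80/6918.83) = ln(1.002453) = 0.002450
(r − q) = 0.002450 / (30/360) = 0.029400
q = r − ln(F/S)/T = 0.0506 − 0.029400 = 0.021200
q = 2.12%

2.12%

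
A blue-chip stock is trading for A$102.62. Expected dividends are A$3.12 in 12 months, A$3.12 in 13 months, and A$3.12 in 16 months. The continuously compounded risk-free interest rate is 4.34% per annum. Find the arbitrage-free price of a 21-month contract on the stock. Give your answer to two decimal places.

A$101.11

PV(dividends) I = 3.12·e^(−0.0434·12/12) + 3.12·e^(−0.0434·13/12) + 3.12·e^(−0.0434·16/12)
I = 2.9875 + 2.9767 + 2.9446 = 8.9088
F = (S − I)·e^(rT) = (102.62 − 8.9088) · e^(0.0434·21/12)
= 93.7112 · e^0.075950 = 93.7112 × 1.078909 = A$101.11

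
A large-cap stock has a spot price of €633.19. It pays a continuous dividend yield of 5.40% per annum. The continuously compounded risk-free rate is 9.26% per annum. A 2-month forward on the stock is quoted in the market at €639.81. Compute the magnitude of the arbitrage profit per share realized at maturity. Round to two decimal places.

Fair forward: F* = S·e^(carry·T), with carry = (r − q) = 0.0926 − 0.0540 = 0.0386
F* = 633.19 · e^(0.0386 × 2/12) = 633.19 · e^0.006433 = 633.19 × 1.006454 = €637.2766
Market €639.81 > fair €637.2766: forward overpriced → cash-and-carry (buy spot, short the forward).
At maturity, profit = |F_mkt − F*| = |639.81 − 637.2766| = €2.53 per share

€2.53 per share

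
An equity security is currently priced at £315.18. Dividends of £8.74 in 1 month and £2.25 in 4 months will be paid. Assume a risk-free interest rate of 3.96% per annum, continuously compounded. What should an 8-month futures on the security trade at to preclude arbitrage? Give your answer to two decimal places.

£312.39

PV(dividends) I = 8.74·e^(−0.0396·1/12) + 2.25·e^(−0.0396·4/12)
I = 8.7112 + 2.2205 = 10.9317
F = (S − I)·e^(rT) = (315.18 − 10.9317) · e^(0.0396·8/12)
= 304.2483 · e^0.026400 = 304.2483 × 1.026752 = £312.39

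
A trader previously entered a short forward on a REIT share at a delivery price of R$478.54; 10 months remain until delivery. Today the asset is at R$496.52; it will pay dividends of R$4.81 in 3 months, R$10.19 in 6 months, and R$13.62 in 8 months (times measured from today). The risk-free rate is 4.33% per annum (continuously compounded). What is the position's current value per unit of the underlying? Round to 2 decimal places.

-R$6.98

PV(remaining dividends) I = 4.81·e^(−0.0433·3/12) + 10.19·e^(−0.0433·6/12) + 13.62·e^(−0.0433·8/12) = 27.9624
Current forward F = (S − I)·e^(rT) = (496.52 − 27.9624)·e^(0.0433·10/12) = 468.5576 × 1.036742 = 485.7733
Value (long) = (F − K)·e^(−rT) = (485.7733 − 478.54) × 0.964560 = 6.9770
Short position value = −(long value) = -R$6.98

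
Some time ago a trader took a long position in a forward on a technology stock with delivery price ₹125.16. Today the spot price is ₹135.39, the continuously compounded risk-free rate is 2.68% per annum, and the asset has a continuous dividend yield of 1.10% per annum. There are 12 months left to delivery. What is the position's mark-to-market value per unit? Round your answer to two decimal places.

Current fair forward for the remaining 12 months: F = S·e^((r − q)·T), (r − q) = 0.0268 − 0.0110 = 0.0158
F = 135.39 · e^(0.0158 × 12/12) = 135.39 × 1.015925 = 137.5461
Value of long forward = (F − K)·e^(−rT) = (137.5461 − 125.16) · e^(−0.0268·12/12)
= 12.3861 × 0.973556 = 12.06

₹12.06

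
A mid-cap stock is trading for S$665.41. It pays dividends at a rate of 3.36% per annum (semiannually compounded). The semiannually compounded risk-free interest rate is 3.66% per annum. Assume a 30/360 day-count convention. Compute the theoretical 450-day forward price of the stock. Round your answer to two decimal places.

F = S · (1+r/2)^(2T) / (1+q/2)^(2T)
= 665.41 × 1.046380 / 1.042531 = 665.41 × 1.003692
F = S$667.87

S$667.87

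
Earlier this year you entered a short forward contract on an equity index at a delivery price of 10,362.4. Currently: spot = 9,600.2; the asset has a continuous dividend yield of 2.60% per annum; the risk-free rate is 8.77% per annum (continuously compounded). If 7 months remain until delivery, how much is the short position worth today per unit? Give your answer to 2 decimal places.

Current fair forward for the remaining 7 months: F = S·e^((r − q)·T), (r − q) = 0.0877 − 0.0260 = 0.0617
F = 9600.2 · e^(0.0617 × 7/12) = 9600.2 × 1.03664721 = 9952.0205
Value of long forward = (F − K)·e^(−rT) = (9952.0205 − 10362.4) · e^(−0.0877·7/12)
= -410.3795 × 0.95012822 = -389.91
Short position value = −(long value) = 389.91

389.91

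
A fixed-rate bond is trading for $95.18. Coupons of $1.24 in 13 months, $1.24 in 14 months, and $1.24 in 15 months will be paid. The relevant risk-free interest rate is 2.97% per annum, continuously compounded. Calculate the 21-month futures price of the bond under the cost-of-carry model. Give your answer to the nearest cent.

$96.47

PV(coupons) I = 1.24·e^(−0.0297·13/12) + 1.24·e^(−0.0297·14/12) + 1.24·e^(−0.0297·15/12)
I = 1.2007 + 1.1978 + 1.1948 = 3.5933
F = (S − I)·e^(rT) = (95.18 − 3.5933) · e^(0.0297·21/12)
= 91.5867 · e^0.051975 = 91.5867 × 1.053349 = $96.47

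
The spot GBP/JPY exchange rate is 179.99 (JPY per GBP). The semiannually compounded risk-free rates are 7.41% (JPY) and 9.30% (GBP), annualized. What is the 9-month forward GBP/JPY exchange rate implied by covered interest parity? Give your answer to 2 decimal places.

177.56

By covered interest parity, F = S · (1+r_JPY/2)^(2T) / (1+r_GBP/2)^(2T)
= 179.99 × 1.056087 / 1.070555 = 179.99 × 0.986486
F = 177.56 JPY per GBP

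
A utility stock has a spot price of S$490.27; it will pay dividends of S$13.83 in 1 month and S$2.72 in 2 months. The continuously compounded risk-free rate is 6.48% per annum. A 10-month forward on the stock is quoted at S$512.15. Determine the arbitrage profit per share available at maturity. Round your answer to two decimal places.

PV(dividends) I = 13.83·e^(−0.0648·1/12) + 2.72·e^(−0.0648·2/12) = 16.4463
Fair forward F* = (S − I)·e^(rT) = (490.27 − 16.4463)·e^0.054000 = 473.8237 × 1.055485 = 500.1138
Market S$512.15 > fair 500.1138: forward overpriced → cash-and-carry (borrow at r, buy the stock and collect the dividends, short the forward).
Profit at T = |F_mkt − F*| = |512.15 − 500.1138| = S$12.04 per share

S$12.04 per share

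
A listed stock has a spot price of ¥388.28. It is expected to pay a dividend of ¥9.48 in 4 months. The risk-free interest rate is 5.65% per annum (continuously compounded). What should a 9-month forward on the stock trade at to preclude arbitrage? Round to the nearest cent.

PV(dividends) I = 9.48·e^(−0.0565·4/12)
I = 9.3031
F = (S − I)·e^(rT) = (388.28 − 9.3031) · e^(0.0565·9/12)
= 378.9769 · e^0.042375 = 378.9769 × 1.043286 = ¥395.38

¥395.38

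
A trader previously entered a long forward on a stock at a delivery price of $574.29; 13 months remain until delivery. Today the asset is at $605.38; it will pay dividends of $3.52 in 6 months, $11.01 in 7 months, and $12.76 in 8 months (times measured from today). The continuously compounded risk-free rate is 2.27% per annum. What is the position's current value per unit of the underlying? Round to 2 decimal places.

$18.13

PV(remaining dividends) I = 3.52·e^(−0.0227·6/12) + 11.01·e^(−0.0227·7/12) + 12.76·e^(−0.0227·8/12) = 26.9138
Current forward F = (S − I)·e^(rT) = (605.38 − 26.9138)·e^(0.0227·13/12) = 578.4662 × 1.024897 = 592.8683
Value (long) = (F − K)·e^(−rT) = (592.8683 − 574.29) × 0.975708 = 18.1270
Value = $18.13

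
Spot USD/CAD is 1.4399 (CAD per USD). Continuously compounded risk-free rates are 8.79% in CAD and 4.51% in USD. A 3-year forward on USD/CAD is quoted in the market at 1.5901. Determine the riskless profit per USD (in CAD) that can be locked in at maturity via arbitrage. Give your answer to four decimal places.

Fair forward: F* = S·e^(carry·T), with carry = (r_CAD − r_USD) = 0.0879 − 0.0451 = 0.0428
F* = 1.4399 · e^(0.0428 × 3) = 1.4399 · e^0.128400 = 1.4399 × 1.137008 = 1.6372
Market 1.5901 < fair 1.6372: forward underpriced → reverse cash-and-carry (short spot, go long the forward).
At maturity, profit = |F_mkt − F*| = |1.5901 − 1.6372| = 0.0471 per USD (in CAD)

0.0471 per USD (in CAD)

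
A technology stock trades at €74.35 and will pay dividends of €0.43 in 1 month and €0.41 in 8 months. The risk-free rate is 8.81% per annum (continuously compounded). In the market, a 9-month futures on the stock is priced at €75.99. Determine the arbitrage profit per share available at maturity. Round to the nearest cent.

PV(dividends) I = 0.43·e^(−0.0881·1/12) + 0.41·e^(−0.0881·8/12) = 0.8135
Fair futures F* = (S − I)·e^(rT) = (74.35 − 0.8135)·e^0.066075 = 73.5365 × 1.068307 = 78.5596
Market €75.99 < fair 78.5596: forward underpriced → reverse cash-and-carry (short the stock, invest proceeds at r, pay the dividends, go long the forward).
Profit at T = |F_mkt − F*| = |75.99 − 78.5596| = €2.57 per share

€2.57 per share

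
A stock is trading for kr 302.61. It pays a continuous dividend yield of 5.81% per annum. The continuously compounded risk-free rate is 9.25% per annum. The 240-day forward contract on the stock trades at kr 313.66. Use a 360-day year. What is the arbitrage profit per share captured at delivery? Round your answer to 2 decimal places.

kr 4.03 per share

Fair forward: F* = S·e^(carry·T), with carry = (r − q) = 0.0925 − 0.0581 = 0.0344
F* = 302.61 · e^(0.0344 × 240/360) = 302.61 · e^0.022933 = 302.61 × 1.023198 = kr 309.6299
Market kr 313.66 > fair kr 309.6299: forward overpriced → cash-and-carry (buy spot, short the forward).
At maturity, profit = |F_mkt − F*| = |313.66 − 309.6299| = kr 4.03 per share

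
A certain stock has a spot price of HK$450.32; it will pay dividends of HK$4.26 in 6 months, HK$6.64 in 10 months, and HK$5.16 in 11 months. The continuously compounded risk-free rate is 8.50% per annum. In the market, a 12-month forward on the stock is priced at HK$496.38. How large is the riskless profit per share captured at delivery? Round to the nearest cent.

HK$22.49 per share

PV(dividends) I = 4.26·e^(−0.0850·6/12) + 6.64·e^(−0.0850·10/12) + 5.16·e^(−0.0850·11/12) = 15.0419
Fair forward F* = (S − I)·e^(rT) = (450.32 − 15.0419)·e^0.085000 = 435.2781 × 1.088717 = 473.8947
Market HK$496.38 > fair 473.8947: forward overpriced → cash-and-carry (borrow at r, buy the stock and collect the dividends, short the forward).
Profit at T = |F_mkt − F*| = |496.38 − 473.8947| = HK$22.49 per share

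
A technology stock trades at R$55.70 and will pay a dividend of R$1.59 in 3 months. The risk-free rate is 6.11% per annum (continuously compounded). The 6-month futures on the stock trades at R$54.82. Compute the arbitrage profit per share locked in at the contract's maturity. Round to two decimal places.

PV(dividends) I = 1.59·e^(−0.0611·3/12) = 1.5659
Fair futures F* = (S − I)·e^(rT) = (55.70 − 1.5659)·e^0.030550 = 54.1341 × 1.031021 = 55.8134
Market R$54.82 < fair 55.8134: forward underpriced → reverse cash-and-carry (short the stock, invest proceeds at r, pay the dividends, go long the forward).
Profit at T = |F_mkt − F*| = |54.82 − 55.8134| = R$0.99 per share

R$0.99 per share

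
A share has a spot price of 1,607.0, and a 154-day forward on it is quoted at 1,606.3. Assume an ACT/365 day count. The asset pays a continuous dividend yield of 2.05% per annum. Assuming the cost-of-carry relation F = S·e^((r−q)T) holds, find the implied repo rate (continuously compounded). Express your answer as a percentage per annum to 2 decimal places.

From F = S·e^((r−q)T): (r − q) = ln(F/S)/T
ln(1606.3/1607.0) = ln(0.999564) = -0.000436
(r − q) = -0.000436 / (154/365) = -0.001033
r = ln(F/S)/T + q = -0.001033 + 0.0205 = 0.019467
r = 1.95%

1.95%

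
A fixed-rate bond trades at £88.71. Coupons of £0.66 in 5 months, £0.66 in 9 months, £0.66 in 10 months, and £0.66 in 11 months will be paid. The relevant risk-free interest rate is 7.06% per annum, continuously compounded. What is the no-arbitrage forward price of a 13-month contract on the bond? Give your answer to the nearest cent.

PV(coupons) I = 0.66·e^(−0.0706·5/12) + 0.66·e^(−0.0706·9/12) + 0.66·e^(−0.0706·10/12) + 0.66·e^(−0.0706·11/12)
I = 0.6409 + 0.6260 + 0.6223 + 0.6186 = 2.5078
F = (S − I)·e^(rT) = (88.71 − 2.5078) · e^(0.0706·13/12)
= 86.2022 · e^0.076483 = 86.2022 × 1.079484 = £93.05

£93.05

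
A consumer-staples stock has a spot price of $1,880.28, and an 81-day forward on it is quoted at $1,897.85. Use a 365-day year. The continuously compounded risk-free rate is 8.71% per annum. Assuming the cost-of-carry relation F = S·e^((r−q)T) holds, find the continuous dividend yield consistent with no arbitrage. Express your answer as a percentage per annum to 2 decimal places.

4.52%

From F = S·e^((r−q)T): (r − q) = ln(F/S)/T
ln(1897.85/1880.28) = ln(1.009344) = 0.009301
(r − q) = 0.009301 / (81/365) = 0.041912
q = r − ln(F/S)/T = 0.0871 − 0.041912 = 0.045188
q = 4.52%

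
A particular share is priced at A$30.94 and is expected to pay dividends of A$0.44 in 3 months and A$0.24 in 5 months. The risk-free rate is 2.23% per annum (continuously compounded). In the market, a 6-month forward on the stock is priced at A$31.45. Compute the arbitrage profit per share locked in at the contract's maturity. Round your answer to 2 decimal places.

A$0.85 per share

PV(dividends) I = 0.44·e^(−0.0223·3/12) + 0.24·e^(−0.0223·5/12) = 0.6753
Fair forward F* = (S − I)·e^(rT) = (30.94 − 0.6753)·e^0.011150 = 30.2647 × 1.011212 = 30.6040
Market A$31.45 > fair 30.6040: forward overpriced → cash-and-carry (borrow at r, buy the stock and collect the dividends, short the forward).
Profit at T = |F_mkt − F*| = |31.45 − 30.6040| = A$0.85 per share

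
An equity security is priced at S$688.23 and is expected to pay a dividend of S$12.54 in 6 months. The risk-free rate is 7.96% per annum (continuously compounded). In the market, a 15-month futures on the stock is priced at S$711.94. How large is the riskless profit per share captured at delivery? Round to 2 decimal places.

PV(dividends) I = 12.54·e^(−0.0796·6/12) = 12.0507
Fair futures F* = (S − I)·e^(rT) = (688.23 − 12.0507)·e^0.099500 = 676.1793 × 1.104618 = 746.9198
Market S$711.94 < fair 746.9198: forward underpriced → reverse cash-and-carry (short the stock, invest proceeds at r, pay the dividends, go long the forward).
Profit at T = |F_mkt − F*| = |711.94 − 746.9198| = S$34.98 per share

S$34.98 per share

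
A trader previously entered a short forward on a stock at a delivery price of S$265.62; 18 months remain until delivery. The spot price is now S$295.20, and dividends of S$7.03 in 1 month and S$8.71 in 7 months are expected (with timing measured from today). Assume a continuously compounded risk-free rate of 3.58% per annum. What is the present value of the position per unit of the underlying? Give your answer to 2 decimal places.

-S$27.93

PV(remaining dividends) I = 7.03·e^(−0.0358·1/12) + 8.71·e^(−0.0358·7/12) = 15.5391
Current forward F = (S − I)·e^(rT) = (295.20 − 15.5391)·e^(0.0358·18/12) = 279.6609 × 1.055168 = 295.0892
Value (long) = (F − K)·e^(−rT) = (295.0892 − 265.62) × 0.947716 = 27.9284
Short position value = −(long value) = -S$27.93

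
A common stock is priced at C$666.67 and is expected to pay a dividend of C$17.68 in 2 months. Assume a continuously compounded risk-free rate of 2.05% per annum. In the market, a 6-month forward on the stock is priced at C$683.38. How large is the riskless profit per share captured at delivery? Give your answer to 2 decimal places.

C$27.64 per share

PV(dividends) I = 17.68·e^(−0.0205·2/12) = 17.6197
Fair forward F* = (S − I)·e^(rT) = (666.67 − 17.6197)·e^0.010250 = 649.0503 × 1.010303 = 655.7375
Market C$683.38 > fair 655.7375: forward overpriced → cash-and-carry (borrow at r, buy the stock and collect the dividends, short the forward).
Profit at T = |F_mkt − F*| = |683.38 − 655.7375| = C$27.64 per share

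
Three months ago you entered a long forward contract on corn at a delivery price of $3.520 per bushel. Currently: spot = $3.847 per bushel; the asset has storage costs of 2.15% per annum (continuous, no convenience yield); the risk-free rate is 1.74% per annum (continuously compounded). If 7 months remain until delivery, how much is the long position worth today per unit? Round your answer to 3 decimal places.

$0.411 per bushel

Current fair forward for the remaining 7 months: F = S·e^((r + u)·T), (r + u) = 0.0174 + 0.0215 = 0.0389
F = 3.847 · e^(0.0389 × 7/12) = 3.847 × 1.022951 = 3.9353
Value of long forward = (F − K)·e^(−rT) = (3.9353 − 3.520) · e^(−0.0174·7/12)
= 0.4153 × 0.989901 = 0.411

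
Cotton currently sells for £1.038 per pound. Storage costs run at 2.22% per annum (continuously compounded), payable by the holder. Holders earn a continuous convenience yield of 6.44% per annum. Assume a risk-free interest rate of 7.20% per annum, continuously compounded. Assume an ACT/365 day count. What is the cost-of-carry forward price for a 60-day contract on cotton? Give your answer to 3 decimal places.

£1.043 per pound

Net carry = r + u − y = 0.0720 + 0.0222 − 0.0644 = 0.0298
F = S·e^((r+u−y)T) = 1.038 · e^(0.0298 × 60/365) = 1.038 · e^0.004899
= 1.038 × 1.004911 = £1.043 per pound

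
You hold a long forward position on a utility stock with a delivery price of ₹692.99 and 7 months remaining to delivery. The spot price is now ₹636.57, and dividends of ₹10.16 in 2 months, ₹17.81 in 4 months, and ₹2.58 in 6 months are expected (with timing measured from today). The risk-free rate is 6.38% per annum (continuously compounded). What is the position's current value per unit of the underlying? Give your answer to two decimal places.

PV(remaining dividends) I = 10.16·e^(−0.0638·2/12) + 17.81·e^(−0.0638·4/12) + 2.58·e^(−0.0638·6/12) = 29.9868
Current forward F = (S − I)·e^(rT) = (636.57 − 29.9868)·e^(0.0638·7/12) = 606.5832 × 1.037918 = 629.5836
Value (long) = (F − K)·e^(−rT) = (629.5836 − 692.99) × 0.963467 = -61.0900
Value = -₹61.09

-₹61.09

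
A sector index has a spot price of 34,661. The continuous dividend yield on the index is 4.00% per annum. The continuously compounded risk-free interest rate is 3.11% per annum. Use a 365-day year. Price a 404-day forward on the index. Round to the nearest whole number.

F = S·e^((r − q)T) = 34661 · e^((0.0311 − 0.0400) × 404/365)
= 34661 · e^-0.009851 = 34661 × 0.990197
F = 34,321

34,321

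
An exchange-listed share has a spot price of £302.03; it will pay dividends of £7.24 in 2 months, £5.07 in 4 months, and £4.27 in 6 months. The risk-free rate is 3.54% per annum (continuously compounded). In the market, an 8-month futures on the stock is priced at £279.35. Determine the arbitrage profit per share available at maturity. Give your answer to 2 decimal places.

£13.10 per share

PV(dividends) I = 7.24·e^(−0.0354·2/12) + 5.07·e^(−0.0354·4/12) + 4.27·e^(−0.0354·6/12) = 16.4030
Fair futures F* = (S − I)·e^(rT) = (302.03 − 16.4030)·e^0.023600 = 285.6270 × 1.023881 = 292.4481
Market £279.35 < fair 292.4481: forward underpriced → reverse cash-and-carry (short the stock, invest proceeds at r, pay the dividends, go long the forward).
Profit at T = |F_mkt − F*| = |279.35 − 292.4481| = £13.10 per share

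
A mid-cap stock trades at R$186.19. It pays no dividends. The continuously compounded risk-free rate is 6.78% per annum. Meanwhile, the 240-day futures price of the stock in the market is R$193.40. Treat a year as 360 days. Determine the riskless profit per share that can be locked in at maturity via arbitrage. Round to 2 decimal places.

R$1.40 per share

Fair futures: F* = S·e^(carry·T), with carry = r = 0.0678
F* = 186.19 · e^(0.0678 × 240/360) = 186.19 · e^0.045200 = 186.19 × 1.046237 = R$194.7989
Market R$193.40 < fair R$194.7989: forward underpriced → reverse cash-and-carry (short spot, go long the forward).
At maturity, profit = |F_mkt − F*| = |193.40 − 194.7989| = R$1.40 per share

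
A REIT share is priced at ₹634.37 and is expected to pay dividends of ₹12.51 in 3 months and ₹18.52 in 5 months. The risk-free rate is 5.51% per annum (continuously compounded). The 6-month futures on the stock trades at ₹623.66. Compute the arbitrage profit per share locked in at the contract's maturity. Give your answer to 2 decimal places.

PV(dividends) I = 12.51·e^(−0.0551·3/12) + 18.52·e^(−0.0551·5/12) = 30.4385
Fair futures F* = (S − I)·e^(rT) = (634.37 − 30.4385)·e^0.027550 = 603.9315 × 1.027933 = 620.8011
Market ₹623.66 > fair 620.8011: forward overpriced → cash-and-carry (borrow at r, buy the stock and collect the dividends, short the forward).
Profit at T = |F_mkt − F*| = |623.66 − 620.8011| = ₹2.86 per share

₹2.86 per share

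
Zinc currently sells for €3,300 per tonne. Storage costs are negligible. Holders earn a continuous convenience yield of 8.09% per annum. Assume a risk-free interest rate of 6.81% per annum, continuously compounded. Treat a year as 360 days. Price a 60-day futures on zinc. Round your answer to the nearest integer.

Net carry = r + u − y = 0.0681 + 0.0000 − 0.0809 = -0.0128
F = S·e^((r+u−y)T) = 3300 · e^(-0.0128 × 60/360) = 3300 · e^-0.002133
= 3300 × 0.997869 = €3,293 per tonne

€3,293 per tonne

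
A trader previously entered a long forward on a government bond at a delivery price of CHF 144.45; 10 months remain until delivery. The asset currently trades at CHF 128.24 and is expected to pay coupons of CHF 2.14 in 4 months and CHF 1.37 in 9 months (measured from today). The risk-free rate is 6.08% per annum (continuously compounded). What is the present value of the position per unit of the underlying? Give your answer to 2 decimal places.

-CHF 12.48

PV(remaining coupons) I = 2.14·e^(−0.0608·4/12) + 1.37·e^(−0.0608·9/12) = 3.4060
Current forward F = (S − I)·e^(rT) = (128.24 − 3.4060)·e^(0.0608·10/12) = 124.8340 × 1.051972 = 131.3219
Value (long) = (F − K)·e^(−rT) = (131.3219 − 144.45) × 0.950595 = -12.4795
Value = -CHF 12.48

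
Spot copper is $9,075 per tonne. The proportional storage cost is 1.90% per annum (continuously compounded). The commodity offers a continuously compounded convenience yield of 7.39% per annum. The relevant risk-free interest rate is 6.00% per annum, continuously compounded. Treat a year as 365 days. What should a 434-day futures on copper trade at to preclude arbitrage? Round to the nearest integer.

Net carry = r + u − y = 0.0600 + 0.0190 − 0.0739 = 0.0051
F = S·e^((r+u−y)T) = 9075 · e^(0.0051 × 434/365) = 9075 · e^0.006064
= 9075 × 1.006082 = $9,130 per tonne

$9,130 per tonne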